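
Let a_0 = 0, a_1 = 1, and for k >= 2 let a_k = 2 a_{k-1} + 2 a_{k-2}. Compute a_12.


Iterating the recurrence forward:
a_0 = 0
a_1 = 1
a_2 = 2*1 + 2*0 = 2
a_3 = 2*2 + 2*1 = 6
a_4 = 2*6 + 2*2 = 16
a_5 = 2*16 + 2*6 = 44
a_6 = 2*44 + 2*16 = 120
a_7 = 2*120 + 2*44 = 328
a_8 = 2*328 + 2*120 = 896
a_9 = 2*896 + 2*328 = 2448
a_10 = 2*2448 + 2*896 = 6688
a_11 = 2*6688 + 2*2448 = 18272
a_12 = 2*18272 + 2*6688 = 49920
So a_12 = 49920.

49920


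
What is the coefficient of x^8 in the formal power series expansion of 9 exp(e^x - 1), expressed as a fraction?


exp(e^x - 1) is the exponential generating function for the Bell numbers Bell_k: exp(e^x - 1) = sum_{k>=0} Bell_k x^k / k!.
So the coefficient of x^8 in 9 exp(e^x - 1) is 9 Bell_8 / 8!.
Computing: Bell_8 = 4140 and 8! = 40320, giving
9 * 4140/40320 = 207/224.

207/224


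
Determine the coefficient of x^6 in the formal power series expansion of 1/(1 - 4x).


The geometric series identity gives 1/(1 - c x) = sum_{k>=0} c^k x^k, so the coefficient of x^k is c^k.
Here c = 4 and k = 6.
Computing: 4^6 = 4096

4096


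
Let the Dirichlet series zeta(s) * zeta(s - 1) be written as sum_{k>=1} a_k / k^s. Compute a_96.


Convolution gives a_k = sum_{d | k} d * 1 = sum_{d | k} d = sigma(k), the sum of positive divisors of k.
For k = 96, the divisors are 1, 2, 3, 4, 6, 8, 12, 16, 24, 32, 48, 96, so
sigma(96) = 1 + 2 + 3 + 4 + 6 + 8 + 12 + 16 + 24 + 32 + 48 + 96 = 252.

252


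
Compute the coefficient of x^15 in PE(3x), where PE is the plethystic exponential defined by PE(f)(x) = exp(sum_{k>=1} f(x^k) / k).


With f(x) = 3x, the exponent is sum_{k>=1} 3 x^k / k = 3 * (-ln(1 - x)). Exponentiating:
PE(3x) = exp(-3 ln(1 - x)) = 1/(1 - x)^3.
By the negative binomial expansion, [x^n] 1/(1 - x)^3 = C(n + 2, 2).
For n = 15: C(17, 2) = 136.

136


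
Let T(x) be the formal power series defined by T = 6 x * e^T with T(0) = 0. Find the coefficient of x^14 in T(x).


Apply the Lagrange inversion formula: if T = 6 x * phi(T) with phi(t) = e^t, then
[x^n] T = 6^n * (1/n) [t^(n-1)] phi(t)^n = 6^n * (1/n) [t^(n-1)] e^(n t) = 6^n * (1/n) * n^(n-1) / (n-1)! = 6^n * n^(n-1) / n!.
When c = 1 this is the Cayley count of rooted labeled trees on n vertices, divided by n!.
For n = 14: 6^14 * 14^13 / 14! = 78364164096 * 793714773254144/87178291200 = 2550642919503888384/3575.

2550642919503888384/3575


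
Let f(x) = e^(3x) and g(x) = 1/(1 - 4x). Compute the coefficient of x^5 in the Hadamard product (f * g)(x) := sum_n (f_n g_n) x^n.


Expanding: f_k = 3^k/k! (from e^(3x)) and g_k = 4^k (from 1/(1 - 4x)). So the Hadamard coefficient (f * g)_k = 3^k 4^k / k! = (12)^k / k!.
For k = 5: 12^5/5! = 248832/120 = 10368/5.

10368/5


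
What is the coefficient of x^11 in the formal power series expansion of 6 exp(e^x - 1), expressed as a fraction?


exp(e^x - 1) is the exponential generating function for the Bell numbers Bell_k: exp(e^x - 1) = sum_{k>=0} Bell_k x^k / k!.
So the coefficient of x^11 in 6 exp(e^x - 1) is 6 Bell_11 / 11!.
Computing: Bell_11 = 678570 and 11! = 39916800, giving
6 * 678570/39916800 = 22619/221760.

22619/221760


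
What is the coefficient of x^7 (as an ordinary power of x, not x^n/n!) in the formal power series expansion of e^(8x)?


The exponential series is e^y = sum_{k>=0} y^k / k!. Substituting y = 8x gives
e^(8x) = sum_{k>=0} 8^k x^k / k!.
So the coefficient of x^n is a^n/n! with a = 8, n = 7:
8^7 / 7! = 2097152/5040 = 131072/315

131072/315


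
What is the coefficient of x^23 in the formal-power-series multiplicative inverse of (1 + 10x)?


The inverse is 1/(1 + 10x). Apply the geometric identity 1/(1 - y) = sum_{k>=0} y^k with y = -10x:
1/(1 + 10x) = sum_{k>=0} (-10)^k x^k.
So the coefficient of x^23 is (-10)^23 = -100000000000000000000000.

-100000000000000000000000


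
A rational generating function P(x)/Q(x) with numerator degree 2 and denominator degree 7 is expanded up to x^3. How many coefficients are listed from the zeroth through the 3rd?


Expanding up to x^3 gives the coefficients for x^0, x^1, ..., x^3.
That is 3 + 1 = 4 coefficients in total.

4


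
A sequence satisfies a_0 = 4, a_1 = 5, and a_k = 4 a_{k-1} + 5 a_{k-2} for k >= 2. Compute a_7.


The characteristic equation is t^2 - 4 t - 5 = 0, with roots r_1 = 5 and r_2 = -1 (so c_1 = r_1 + r_2, c_2 = -r_1 r_2 as required).
One can use the closed form a_n = A r_1^n + B r_2^n, but direct iteration is more reliable:
a_0 = 4, a_1 = 5, a_2 = 40, a_3 = 185, a_4 = 940, a_5 = 4685, a_6 = 23440, a_7 = 117185.
So a_7 = 117185.

117185


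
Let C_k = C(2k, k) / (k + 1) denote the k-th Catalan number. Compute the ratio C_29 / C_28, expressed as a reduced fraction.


Using C_k = (2k)! / (k! (k+1)!), the ratio C_{k+1}/C_k simplifies to
C_{k+1}/C_k = [(2k+2)! / ((k+1)! (k+2)!)] * [k! (k+1)! / (2k)!]
 = (2k+2)(2k+1) / ((k+1)(k+2)) = 2(2k+1) / (k+2).
For k = 28: 2(2*28 + 1) / (28 + 2) = 114/30 = 19/5.

19/5


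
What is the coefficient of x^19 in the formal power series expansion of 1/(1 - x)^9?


The negative binomial / multiset identity is
1/(1 - x)^r = sum_{k>=0} C(k + r - 1, r - 1) x^k.
Here r = 9 and k = 19, so the coefficient is
C(19 + 8, 8) = C(27, 8)
= 2220075

2220075


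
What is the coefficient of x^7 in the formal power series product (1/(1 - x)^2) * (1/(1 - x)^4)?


Combine the factors: (1/(1 - x)^2) * (1/(1 - x)^4) = 1/(1 - x)^6.
Then use 1/(1 - x)^r = sum_{k>=0} C(k + r - 1, r - 1) x^k with r = 6 and k = 7:
C(12, 5) = 792.

792


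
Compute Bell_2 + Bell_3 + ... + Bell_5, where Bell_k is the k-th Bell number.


Recall Bell_k counts set partitions of a k-set (with Bell_0 = 1 by convention).
Bell_2 through Bell_5: 2, 5, 15, 52
Sum = 2 + 5 + 15 + 52 = 74.

74


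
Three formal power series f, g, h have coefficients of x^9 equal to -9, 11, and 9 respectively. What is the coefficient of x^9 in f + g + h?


Series addition is componentwise:
-9 + 11 + 9
= 11

11


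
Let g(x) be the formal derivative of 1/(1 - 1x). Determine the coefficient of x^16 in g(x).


Differentiate termwise: d/dx sum_{k>=0} 1^k x^k = sum_{k>=1} k 1^k x^(k-1) = sum_{j>=0} (j+1) 1^(j+1) x^j.
Equivalently, d/dx [1/(1 - 1x)] = 1/(1 - 1x)^2.
For j = 16: 17 * 1^17 = 17 * 1 = 17.

17


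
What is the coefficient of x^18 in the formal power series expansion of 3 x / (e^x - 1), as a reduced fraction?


The exponential generating function for Bernoulli numbers is
x / (e^x - 1) = sum_{k>=0} B_k x^k / k!.
So the coefficient of x^18 in 3 x / (e^x - 1) is 3 B_18 / 18!.
Computing: B_18 = 43867/798, 18! = 6402373705728000, giving
3 * 43867/798 / 6402373705728000 = 43867/1703031405723648000.

43867/1703031405723648000


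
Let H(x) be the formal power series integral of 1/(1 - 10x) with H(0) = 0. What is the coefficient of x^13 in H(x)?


1/(1 - 10x) = sum_{k>=0} 10^k x^k. Integrating termwise with H(0) = 0:
H(x) = sum_{k>=0} 10^k x^(k+1) / (k+1) = sum_{m>=1} 10^(m-1) x^m / m.
For m = 13: 10^12/13 = 1000000000000/13 = 1000000000000/13.

1000000000000/13


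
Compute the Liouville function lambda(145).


The Liouville function is lambda(k) = (-1)^Omega(k), where Omega(k) counts the prime factors of k with multiplicity.
Factoring: 145 = 5 * 29, so Omega(145) = 2.
lambda(145) = (-1)^2 = 1.

1


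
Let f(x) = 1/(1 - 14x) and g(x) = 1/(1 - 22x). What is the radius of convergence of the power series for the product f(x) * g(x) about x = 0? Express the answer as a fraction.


The radius of 1/(1 - 14x) is 1/14 (nearest singularity at x = 1/14), and the radius of 1/(1 - 22x) is 1/22.
The product f(x)*g(x) = 1/((1 - 14x)(1 - 22x)) has singularities at both 1/14 and 1/22, so its radius of convergence is the distance to the nearest one:
min(1/14, 1/22) = 1/22.

1/22


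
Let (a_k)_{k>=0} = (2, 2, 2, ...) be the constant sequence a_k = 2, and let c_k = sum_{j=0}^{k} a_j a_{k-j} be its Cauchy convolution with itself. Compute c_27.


Since a_j = 2 for all j >= 0, the convolution sum becomes
c_k = sum_{j=0}^{k} 2 * 2 = 4 * (k + 1).
Equivalently, the generating function of (a_k) is 2/(1 - x) and its square is 4/(1 - x)^2 = sum_{k>=0} 4(k + 1) x^k.
For k = 27: 4 * 28 = 112.

112


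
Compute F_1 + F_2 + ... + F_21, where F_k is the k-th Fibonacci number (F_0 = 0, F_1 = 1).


Use the identity sum_{k=0}^{N} F_k = F_{N+2} - 1 (which follows from F_{k+2} - F_{k+1} = F_k). Then
sum_{k=1}^{21} F_k = (F_{23} - 1) - (F_{2} - 1) = F_{23} - F_{2}.
Computing: F_{23} = 28657, F_{2} = 1, so
Sum = 28657 - 1 = 28656.

28656


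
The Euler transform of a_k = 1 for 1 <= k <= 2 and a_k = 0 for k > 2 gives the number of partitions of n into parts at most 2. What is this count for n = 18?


Partitions of 18 into parts at most 2:
Using generating function (1-x)^(-1)(1-x^2)^(-1),
the coefficient of x^18 = 10

10


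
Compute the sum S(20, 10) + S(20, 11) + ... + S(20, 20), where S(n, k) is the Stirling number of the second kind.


By definition, S(n, k) counts partitions of an n-set into exactly k nonempty blocks.
Computing row n = 20 for k = 10..20:
S(20, k): 5917584964655, 1900842429486, 411016633391, 61068660380, 6302524580, 452329200, 22350954, 741285, 15675, 190, 1
Sum = 8297290649797.

8297290649797


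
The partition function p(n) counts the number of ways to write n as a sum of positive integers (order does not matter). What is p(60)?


Using the generating function prod_{k>=1} 1/(1-x^k), we compute p(60).
By dynamic programming over parts 1 through 60:
p(60) = 966467

966467


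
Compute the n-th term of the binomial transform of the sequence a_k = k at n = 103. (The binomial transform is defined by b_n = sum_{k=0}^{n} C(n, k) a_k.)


With a_k = k, b_n = sum_{k=0}^{n} C(n, k) k. Using k * C(n, k) = n * C(n-1, k-1) gives b_n = n * sum_{k>=1} C(n-1, k-1) = n * 2^(n-1).
For n = 103: 103 * 2^102 = 103 * 5070602400912917605986812821504 = 522272047294030513416641720614912.

522272047294030513416641720614912


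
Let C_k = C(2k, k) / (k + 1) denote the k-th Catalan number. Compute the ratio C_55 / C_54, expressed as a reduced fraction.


Using C_k = (2k)! / (k! (k+1)!), the ratio C_{k+1}/C_k simplifies to
C_{k+1}/C_k = [(2k+2)! / ((k+1)! (k+2)!)] * [k! (k+1)! / (2k)!]
 = (2k+2)(2k+1) / ((k+1)(k+2)) = 2(2k+1) / (k+2).
For k = 54: 2(2*54 + 1) / (54 + 2) = 218/56 = 109/28.

109/28


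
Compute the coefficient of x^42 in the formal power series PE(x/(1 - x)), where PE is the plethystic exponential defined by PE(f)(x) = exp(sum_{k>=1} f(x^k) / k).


For f(x) = x/(1 - x) we have
sum_{k>=1} f(x^k) / k = sum_{k>=1} (1/k) * x^k / (1 - x^k) = sum_{k, m >= 1} x^(k m) / k,
which after exponentiating simplifies to
PE(x/(1 - x)) = prod_{k>=1} 1 / (1 - x^k).
This is the generating function for the partition function p(n), so the coefficient of x^42 is p(42).
Computing p(42) by dynamic programming over parts 1, 2, ..., 42: p(42) = 53174.

53174


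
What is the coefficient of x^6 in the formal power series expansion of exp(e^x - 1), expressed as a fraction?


exp(e^x - 1) is the exponential generating function for the Bell numbers Bell_k: exp(e^x - 1) = sum_{k>=0} Bell_k x^k / k!.
So the coefficient of x^6 in exp(e^x - 1) is Bell_6 / 6!.
Computing: Bell_6 = 203 and 6! = 720, giving
203/720 = 203/720.

203/720


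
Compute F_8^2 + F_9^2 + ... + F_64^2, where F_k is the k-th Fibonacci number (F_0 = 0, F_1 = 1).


There is a standard identity sum_{k=0}^{N} F_k^2 = F_N * F_{N+1} (proved inductively from the telescoping relation F_k^2 = F_k F_{k+1} - F_{k-1} F_k). Then
sum_{k=8}^{64} F_k^2 = F_64 F_65 - F_7 F_8.
Computing: F_64 = 10610209857723, F_65 = 17167680177565, F_7 = 13, F_8 = 21.
Sum = 10610209857723 * 17167680177565 - 13 * 21 = 182152689454235906026584222.

182152689454235906026584222


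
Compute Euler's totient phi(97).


phi(n) counts integers in [1, n] coprime to n. Using the multiplicative formula phi(n) = n * prod_{p | n} (1 - 1/p):
97 = 97, so
phi(97) = 97 * (1 - 1/97) = 96.

96


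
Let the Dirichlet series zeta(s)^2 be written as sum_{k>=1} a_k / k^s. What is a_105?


The Dirichlet convolution of the constant function 1 with itself gives (1 * 1)(k) = sum_{d | k} 1 = d(k), the number of positive divisors of k.
Since zeta(s) = sum_{k>=1} 1/k^s, we have zeta(s)^2 = sum_{k>=1} d(k)/k^s, so a_k = d(k).
For k = 105: the divisors are 1, 3, 5, 7, 15, 21, 35, 105.
Count = 8.

8


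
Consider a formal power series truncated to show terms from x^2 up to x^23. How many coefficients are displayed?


From x^2 to x^23 inclusive, the count is 23 - 2 + 1 = 22.

22


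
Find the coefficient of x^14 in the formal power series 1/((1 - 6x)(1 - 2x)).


By partial fractions or Cauchy convolution:
The coefficient equals sum_{k=0}^{14} 6^k * 2^(14-k).
= 117546237952

117546237952


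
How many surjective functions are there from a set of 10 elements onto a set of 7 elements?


By inclusion-exclusion on which target elements are missed, the number of surjections from an n-set onto a k-set is
surj(n, k) = sum_{j=0}^{k} (-1)^j C(k, j) (k - j)^n.
Equivalently surj(n, k) = k! * S(n, k), where S(n, k) is the Stirling number of the second kind.
For n = 10, k = 7:
S(10, 7) = 5880, so
surj = 7! * 5880 = 5040 * 5880 = 29635200.

29635200


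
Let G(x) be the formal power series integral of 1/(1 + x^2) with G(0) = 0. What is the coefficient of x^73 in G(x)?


1/(1 + x^2) = sum_{j>=0} (-1)^j x^(2j). Integrating termwise with G(0) = 0:
G(x) = sum_{j>=0} (-1)^j x^(2j+1) / (2j+1) = arctan(x).
Only odd powers are nonzero. For x^73 write 73 = 2*36 + 1, giving
(-1)^36 / 73 = 1/73 = 1/73.

1/73


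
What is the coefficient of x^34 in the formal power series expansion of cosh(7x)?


The Maclaurin series is cosh(t) = sum_{m>=0} t^(2m) / (2m)!, so substituting t = 7x, only even powers of x are nonzero, with coefficient of x^(2m) equal to 7^(2m) / (2m)!.
For x^34 the coefficient is 7^34/34! = 54116956037952111668959660849/295232799039604140847618609643520000000 = 22539340290692258087863249/122962431919868446833660395520000000.

22539340290692258087863249/122962431919868446833660395520000000


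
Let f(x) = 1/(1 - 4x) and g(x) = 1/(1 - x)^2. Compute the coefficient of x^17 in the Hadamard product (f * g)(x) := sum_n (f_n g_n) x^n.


f has coefficients f_k = 4^k. For g = 1/(1 - x)^2 the coefficient is g_k = C(k + 1, 1) = k + 1. The Hadamard coefficient is (f * g)_k = 4^k * (k + 1).
For k = 17: 4^17 * 18 = 17179869184 * 18 = 309237645312.

309237645312


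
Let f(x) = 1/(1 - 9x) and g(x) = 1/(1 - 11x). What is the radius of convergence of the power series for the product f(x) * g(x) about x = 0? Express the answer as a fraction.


The radius of 1/(1 - 9x) is 1/9 (nearest singularity at x = 1/9), and the radius of 1/(1 - 11x) is 1/11.
The product f(x)*g(x) = 1/((1 - 9x)(1 - 11x)) has singularities at both 1/9 and 1/11, so its radius of convergence is the distance to the nearest one:
min(1/9, 1/11) = 1/11.

1/11


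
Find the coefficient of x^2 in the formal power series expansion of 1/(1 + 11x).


Write 1/(1 + c x) = 1/(1 - (-c) x) and apply the geometric-series identity
1/(1 - y) = sum_{k>=0} y^k to get 1/(1 + c x) = sum_{k>=0} (-c)^k x^k.
So the coefficient of x^k is (-c)^k = (-1)^k * c^k.
Here c = 11 and k = 2:
(-11)^2 = 1 * 121 = 121

121


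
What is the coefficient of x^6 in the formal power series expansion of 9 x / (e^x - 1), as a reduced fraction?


The exponential generating function for Bernoulli numbers is
x / (e^x - 1) = sum_{k>=0} B_k x^k / k!.
So the coefficient of x^6 in 9 x / (e^x - 1) is 9 B_6 / 6!.
Computing: B_6 = 1/42, 6! = 720, giving
9 * 1/42 / 720 = 1/3360.

1/3360


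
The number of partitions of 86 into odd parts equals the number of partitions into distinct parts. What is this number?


Computing partitions of 86 into odd parts (1, 3, 5, ...):
Using the generating function prod_{k>=0} 1/(1-x^(2k+1)),
the count is 133184

133184


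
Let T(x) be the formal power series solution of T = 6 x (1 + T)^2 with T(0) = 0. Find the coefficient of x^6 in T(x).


Apply the Lagrange inversion formula: if T = 6 x * phi(T) with phi(t) = (1 + t)^2, then [x^n] T = 6^n * (1/n) [t^(n-1)] phi(t)^n = 6^n * (1/n) [t^(n-1)] (1 + t)^(2n) = 6^n * (1/n) C(2n, n-1).
Using the identity C(2n, n-1) = C(2n, n) * n / (n+1), the unscaled factor equals C(2n, n) / (n+1) = C_n, the n-th Catalan number.
For n = 6: C_6 = C(12, 6) / 7 = 924/7 = 132.
With the 6^6 = 46656 factor, the coefficient is 46656 * 132 = 6158592.

6158592


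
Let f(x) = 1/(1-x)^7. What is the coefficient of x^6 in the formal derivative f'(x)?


Differentiate: d/dx [ 1/(1-x)^r ] = r / (1-x)^(r+1).
Here r = 7, so f'(x) = 7 / (1-x)^8.
The expansion of 1/(1-x)^(r+1) has coefficient of x^n equal to C(n+r, r).
So the coefficient of x^6 in f'(x) is
7 * C(13, 7) = 7 * 1716 = 12012

12012


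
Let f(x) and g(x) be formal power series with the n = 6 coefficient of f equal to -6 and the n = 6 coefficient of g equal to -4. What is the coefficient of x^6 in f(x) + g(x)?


Addition of formal power series is termwise.
The coefficient of x^6 in f + g = -6 + -4
= -10

-10


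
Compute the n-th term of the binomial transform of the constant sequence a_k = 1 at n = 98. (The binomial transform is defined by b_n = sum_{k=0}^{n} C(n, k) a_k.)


With a_k = 1 for all k, b_n = sum_{k=0}^{n} C(n, k) = 2^n by the binomial theorem.
For n = 98: 2^98 = 316912650057057350374175801344.

316912650057057350374175801344


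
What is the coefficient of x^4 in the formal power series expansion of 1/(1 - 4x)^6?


The general identity 1/(1 - c x)^r = sum_{k>=0} c^k C(k + r - 1, r - 1) x^k follows by substituting y = c x into 1/(1 - y)^r = sum_{k>=0} C(k + r - 1, r - 1) y^k.
For c = 4, r = 6, k = 4:
4^4 * C(9, 5) = 256 * 126 = 32256.

32256


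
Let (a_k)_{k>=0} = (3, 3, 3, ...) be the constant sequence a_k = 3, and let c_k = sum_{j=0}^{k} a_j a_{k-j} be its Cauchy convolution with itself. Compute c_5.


Since a_j = 3 for all j >= 0, the convolution sum becomes
c_k = sum_{j=0}^{k} 3 * 3 = 9 * (k + 1).
Equivalently, the generating function of (a_k) is 3/(1 - x) and its square is 9/(1 - x)^2 = sum_{k>=0} 9(k + 1) x^k.
For k = 5: 9 * 6 = 54.

54


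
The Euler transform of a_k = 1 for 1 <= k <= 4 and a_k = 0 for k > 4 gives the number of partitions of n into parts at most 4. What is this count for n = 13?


Partitions of 13 into parts at most 4:
Using generating function (1-x)^(-1)(1-x^2)^(-1)...(1-x^4)^(-1),
the coefficient of x^13 = 39

39


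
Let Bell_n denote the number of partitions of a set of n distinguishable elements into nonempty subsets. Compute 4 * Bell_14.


Bell_14 can be computed from the Bell triangle or from Dobinski's identity Bell_n = (1/e) * sum_{k>=0} k^n / k!.
Computing Bell_14 = 190899322.
Then 4 * 190899322 = 763597288.

763597288


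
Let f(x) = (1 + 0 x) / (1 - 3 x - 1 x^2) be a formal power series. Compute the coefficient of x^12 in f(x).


Write f(x) = sum_{k>=0} a_k x^k. Multiplying both sides by 1 - 3 x - 1 x^2 gives
(1 - 3 x - 1 x^2) sum_{k>=0} a_k x^k = 1 + 0 x.
Matching coefficients:
 x^0: a_0 = 1
 x^1: a_1 - 3 a_0 = 0  =>  a_1 = 3*1 + 0 = 3
 x^k (k >= 2): a_k = 3 a_{k-1} + 1 a_{k-2}.
Iterating: a_2 = 10, a_3 = 33, a_4 = 109, a_5 = 360, a_6 = 1189, a_7 = 3927, a_8 = 12970, a_9 = 42837, a_10 = 141481, a_11 = 467280, a_12 = 1543321.
So the coefficient of x^12 is 1543321.

1543321


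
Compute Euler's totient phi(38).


phi(n) counts integers in [1, n] coprime to n. Using the multiplicative formula phi(n) = n * prod_{p | n} (1 - 1/p):
38 = 2 * 19, so
phi(38) = 38 * (1 - 1/2) * (1 - 1/19) = 18.

18


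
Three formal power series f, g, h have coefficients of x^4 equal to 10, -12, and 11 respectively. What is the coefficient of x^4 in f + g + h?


Series addition is componentwise:
10 + -12 + 11
= 9

9


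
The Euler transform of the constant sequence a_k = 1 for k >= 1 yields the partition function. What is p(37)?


The Euler transform converts the sequence a_k = 1 into the number of integer partitions.
Using the recurrence or dynamic programming:
p(37) = 21637

21637


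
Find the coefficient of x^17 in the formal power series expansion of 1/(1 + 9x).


Write 1/(1 + c x) = 1/(1 - (-c) x) and apply the geometric-series identity
1/(1 - y) = sum_{k>=0} y^k to get 1/(1 + c x) = sum_{k>=0} (-c)^k x^k.
So the coefficient of x^k is (-c)^k = (-1)^k * c^k.
Here c = 9 and k = 17:
(-9)^17 = -1 * 16677181699666569 = -16677181699666569

-16677181699666569


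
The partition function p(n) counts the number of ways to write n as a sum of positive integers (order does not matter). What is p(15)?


Using the generating function prod_{k>=1} 1/(1-x^k), we compute p(15).
By dynamic programming over parts 1 through 15:
p(15) = 176

176


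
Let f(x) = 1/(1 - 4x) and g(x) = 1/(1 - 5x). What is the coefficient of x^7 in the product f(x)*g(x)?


The coefficient of x^n in f*g is the Cauchy product: sum_{k=0}^{n} a^k * b^(n-k).
With a=4, b=5, n=7:
sum_{k=0}^{7} 4^k * 5^(7-k)
= 325089

325089


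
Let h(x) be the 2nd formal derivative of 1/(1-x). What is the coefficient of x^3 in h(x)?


Differentiating 2 times: d^2/dx^2 [1/(1-x)] = 2!/(1-x)^3.
The expansion 1/(1-x)^3 = sum_{k>=0} C(k+2, 2) x^k, so the coefficient of x^n in 2!/(1-x)^3 is 2! * C(n+2, 2).
For n = 3: 2 * C(5, 2) = 2 * 10 = 20

20


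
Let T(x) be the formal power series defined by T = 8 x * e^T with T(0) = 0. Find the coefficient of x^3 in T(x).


Apply the Lagrange inversion formula: if T = 8 x * phi(T) with phi(t) = e^t, then
[x^n] T = 8^n * (1/n) [t^(n-1)] phi(t)^n = 8^n * (1/n) [t^(n-1)] e^(n t) = 8^n * (1/n) * n^(n-1) / (n-1)! = 8^n * n^(n-1) / n!.
When c = 1 this is the Cayley count of rooted labeled trees on n vertices, divided by n!.
For n = 3: 8^3 * 3^2 / 3! = 512 * 9/6 = 768.

768


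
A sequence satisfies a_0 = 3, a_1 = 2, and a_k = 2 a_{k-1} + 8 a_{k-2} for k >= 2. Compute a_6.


The characteristic equation is t^2 - 2 t - 8 = 0, with roots r_1 = 4 and r_2 = -2 (so c_1 = r_1 + r_2, c_2 = -r_1 r_2 as required).
One can use the closed form a_n = A r_1^n + B r_2^n, but direct iteration is more reliable:
a_0 = 3, a_1 = 2, a_2 = 28, a_3 = 72, a_4 = 368, a_5 = 1312, a_6 = 5568.
So a_6 = 5568.

5568


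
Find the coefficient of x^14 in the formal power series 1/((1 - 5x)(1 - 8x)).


By partial fractions or Cauchy convolution:
The coefficient equals sum_{k=0}^{14} 5^k * 8^(14-k).
= 11717951503569

11717951503569


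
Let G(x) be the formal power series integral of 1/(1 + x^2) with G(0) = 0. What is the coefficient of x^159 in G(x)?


1/(1 + x^2) = sum_{j>=0} (-1)^j x^(2j). Integrating termwise with G(0) = 0:
G(x) = sum_{j>=0} (-1)^j x^(2j+1) / (2j+1) = arctan(x).
Only odd powers are nonzero. For x^159 write 159 = 2*79 + 1, giving
(-1)^79 / 159 = -1/159 = -1/159.

-1/159


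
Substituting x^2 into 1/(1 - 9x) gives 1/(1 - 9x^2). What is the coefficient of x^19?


Since 1/(1 - 9x^2) only has even powers of x,
the coefficient of x^19 (odd) is 0.

0


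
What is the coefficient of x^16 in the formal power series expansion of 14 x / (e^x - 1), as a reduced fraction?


The exponential generating function for Bernoulli numbers is
x / (e^x - 1) = sum_{k>=0} B_k x^k / k!.
So the coefficient of x^16 in 14 x / (e^x - 1) is 14 B_16 / 16!.
Computing: B_16 = -3617/510, 16! = 20922789888000, giving
14 * -3617/510 / 20922789888000 = -3617/762187345920000.

-3617/762187345920000


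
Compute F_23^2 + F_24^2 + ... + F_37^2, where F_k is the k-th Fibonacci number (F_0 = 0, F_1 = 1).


There is a standard identity sum_{k=0}^{N} F_k^2 = F_N * F_{N+1} (proved inductively from the telescoping relation F_k^2 = F_k F_{k+1} - F_{k-1} F_k). Then
sum_{k=23}^{37} F_k^2 = F_37 F_38 - F_22 F_23.
Computing: F_37 = 24157817, F_38 = 39088169, F_22 = 17711, F_23 = 28657.
Sum = 24157817 * 39088169 - 17711 * 28657 = 944284326022946.

944284326022946


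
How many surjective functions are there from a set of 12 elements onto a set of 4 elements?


By inclusion-exclusion on which target elements are missed, the number of surjections from an n-set onto a k-set is
surj(n, k) = sum_{j=0}^{k} (-1)^j C(k, j) (k - j)^n.
Equivalently surj(n, k) = k! * S(n, k), where S(n, k) is the Stirling number of the second kind.
For n = 12, k = 4:
S(12, 4) = 611501, so
surj = 4! * 611501 = 24 * 611501 = 14676024.

14676024


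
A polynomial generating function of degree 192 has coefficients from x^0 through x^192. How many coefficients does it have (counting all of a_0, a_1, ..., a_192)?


A polynomial of degree 192 takes the form a_0 + a_1 x + ... + a_192 x^192.
The number of coefficients is 192 + 1 = 193.

193


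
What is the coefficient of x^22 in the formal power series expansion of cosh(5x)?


The Maclaurin series is cosh(t) = sum_{m>=0} t^(2m) / (2m)!, so substituting t = 5x, only even powers of x are nonzero, with coefficient of x^(2m) equal to 5^(2m) / (2m)!.
For x^22 the coefficient is 5^22/22! = 2384185791015625/1124000727777607680000 = 3814697265625/1798401164444172288.

3814697265625/1798401164444172288


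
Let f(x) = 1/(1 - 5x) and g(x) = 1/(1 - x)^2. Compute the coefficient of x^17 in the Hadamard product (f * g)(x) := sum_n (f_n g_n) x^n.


f has coefficients f_k = 5^k. For g = 1/(1 - x)^2 the coefficient is g_k = C(k + 1, 1) = k + 1. The Hadamard coefficient is (f * g)_k = 5^k * (k + 1).
For k = 17: 5^17 * 18 = 762939453125 * 18 = 13732910156250.

13732910156250


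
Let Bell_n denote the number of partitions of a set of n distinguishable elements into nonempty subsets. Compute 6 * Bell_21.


Bell_21 can be computed from the Bell triangle or from Dobinski's identity Bell_n = (1/e) * sum_{k>=0} k^n / k!.
Computing Bell_21 = 474869816156751.
Then 6 * 474869816156751 = 2849218896940506.

2849218896940506


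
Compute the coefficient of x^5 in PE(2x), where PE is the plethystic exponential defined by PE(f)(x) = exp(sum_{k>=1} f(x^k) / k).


With f(x) = 2x, the exponent is sum_{k>=1} 2 x^k / k = 2 * (-ln(1 - x)). Exponentiating:
PE(2x) = exp(-2 ln(1 - x)) = 1/(1 - x)^2.
By the negative binomial expansion, [x^n] 1/(1 - x)^2 = C(n + 1, 1).
For n = 5: C(6, 1) = 6.

6


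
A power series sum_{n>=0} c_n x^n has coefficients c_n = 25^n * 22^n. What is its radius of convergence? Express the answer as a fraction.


By the root test (Cauchy-Hadamard), the radius is R = 1 / limsup_n |c_n|^(1/n).
Here |c_n|^(1/n) = (25^n * 22^n)^(1/n) = 25 * 22 = 550 for all n.
So R = 1/550 = 1/550.

1/550


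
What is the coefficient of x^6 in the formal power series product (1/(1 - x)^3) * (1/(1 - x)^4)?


Combine the factors: (1/(1 - x)^3) * (1/(1 - x)^4) = 1/(1 - x)^7.
Then use 1/(1 - x)^r = sum_{k>=0} C(k + r - 1, r - 1) x^k with r = 7 and k = 6:
C(12, 6) = 924.

924


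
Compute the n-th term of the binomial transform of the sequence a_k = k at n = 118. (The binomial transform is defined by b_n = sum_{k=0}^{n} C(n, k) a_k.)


With a_k = k, b_n = sum_{k=0}^{n} C(n, k) k. Using k * C(n, k) = n * C(n-1, k-1) gives b_n = n * sum_{k>=1} C(n-1, k-1) = n * 2^(n-1).
For n = 118: 118 * 2^117 = 118 * 166153499473114484112975882535043072 = 19606112937827509125331154139135082496.

19606112937827509125331154139135082496


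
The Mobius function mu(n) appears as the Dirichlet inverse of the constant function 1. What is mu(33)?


33 = 3 * 11 (all distinct primes).
mu(33) = (-1)^2 = 1

1


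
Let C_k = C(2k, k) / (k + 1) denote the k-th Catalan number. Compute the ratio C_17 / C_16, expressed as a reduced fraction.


Using C_k = (2k)! / (k! (k+1)!), the ratio C_{k+1}/C_k simplifies to
C_{k+1}/C_k = [(2k+2)! / ((k+1)! (k+2)!)] * [k! (k+1)! / (2k)!]
 = (2k+2)(2k+1) / ((k+1)(k+2)) = 2(2k+1) / (k+2).
For k = 16: 2(2*16 + 1) / (16 + 2) = 66/18 = 11/3.

11/3


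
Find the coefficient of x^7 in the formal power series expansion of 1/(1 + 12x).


Write 1/(1 + c x) = 1/(1 - (-c) x) and apply the geometric-series identity
1/(1 - y) = sum_{k>=0} y^k to get 1/(1 + c x) = sum_{k>=0} (-c)^k x^k.
So the coefficient of x^k is (-c)^k = (-1)^k * c^k.
Here c = 12 and k = 7:
(-12)^7 = -1 * 35831808 = -35831808

-35831808


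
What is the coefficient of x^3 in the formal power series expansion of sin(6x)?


The Maclaurin series is sin(t) = sum_{k>=0} (-1)^k t^(2k+1) / (2k+1)!, so substituting t = 6x, only odd powers of x are nonzero, with coefficient of x^(2k+1) equal to (-1)^k 6^(2k+1) / (2k+1)!.
Write 3 = 2*1 + 1, giving the coefficient (-1)^1 * 6^3 / 3! = -216/6 = -36.

-36


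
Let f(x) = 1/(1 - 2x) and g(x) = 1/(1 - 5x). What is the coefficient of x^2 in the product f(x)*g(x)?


The coefficient of x^n in f*g is the Cauchy product: sum_{k=0}^{n} a^k * b^(n-k).
With a=2, b=5, n=2:
sum_{k=0}^{2} 2^k * 5^(2-k)
= 39

39


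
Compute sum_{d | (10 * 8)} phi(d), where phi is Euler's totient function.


First, 10 * 8 = 80. One classical identity is sum_{d | n} phi(d) = n (each k in [1, n] has a unique gcd with n, and among the k's with gcd(k, n) = n/d there are phi(d) of them). So the sum equals 80. We also verify directly:
Divisors of 80: 1, 2, 4, 5, 8, 10, 16, 20, 40, 80.
phi values: 1, 1, 2, 4, 4, 4, 8, 8, 16, 32.
Sum = 80.

80


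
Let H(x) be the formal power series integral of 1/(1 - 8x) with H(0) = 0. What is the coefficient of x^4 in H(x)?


1/(1 - 8x) = sum_{k>=0} 8^k x^k. Integrating termwise with H(0) = 0:
H(x) = sum_{k>=0} 8^k x^(k+1) / (k+1) = sum_{m>=1} 8^(m-1) x^m / m.
For m = 4: 8^3/4 = 512/4 = 128.

128


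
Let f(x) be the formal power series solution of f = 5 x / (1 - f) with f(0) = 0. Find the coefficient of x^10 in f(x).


Apply Lagrange inversion: f = 5 x * phi(f) with phi(t) = 1/(1 - t), so
[x^n] f = 5^n * (1/n) [t^(n-1)] phi(t)^n = 5^n * (1/n) [t^(n-1)] (1 - t)^(-n) = 5^n * (1/n) C(2n - 2, n - 1) = 5^n * C_{n-1}.
For n = 10: C_9 = C(18, 9) / 10 = 48620/10 = 4862.
With the 5^10 = 9765625 factor, the coefficient is 9765625 * 4862 = 47480468750.

47480468750


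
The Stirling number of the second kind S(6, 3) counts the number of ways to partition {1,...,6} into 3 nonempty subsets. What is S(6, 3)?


Using the explicit formula S(n,k) = (1/k!) sum_{j=0}^{k} (-1)^(k-j) C(k,j) j^n:
S(6, 3) = 90
Equivalently, S(n,k) is n! times the coefficient of x^n in the EGF (e^x - 1)^k / k!.

90


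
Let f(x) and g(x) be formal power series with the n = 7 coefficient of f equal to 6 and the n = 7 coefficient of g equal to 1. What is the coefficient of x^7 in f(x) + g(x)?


Addition of formal power series is termwise.
The coefficient of x^7 in f + g = 6 + 1
= 7

7


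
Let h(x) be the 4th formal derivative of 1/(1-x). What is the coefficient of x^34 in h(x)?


Differentiating 4 times: d^4/dx^4 [1/(1-x)] = 4!/(1-x)^5.
The expansion 1/(1-x)^5 = sum_{k>=0} C(k+4, 4) x^k, so the coefficient of x^n in 4!/(1-x)^5 is 4! * C(n+4, 4).
For n = 34: 24 * C(38, 4) = 24 * 73815 = 1771560

1771560


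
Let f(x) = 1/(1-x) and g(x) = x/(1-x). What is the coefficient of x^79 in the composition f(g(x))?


First simplify the composition: f(g(x)) = 1/(1 - x/(1-x)) = (1-x)/((1-x) - x) = (1-x)/(1-2x).
Now extract the coefficient. Write (1-x)/(1-2x) = 1/(1-2x) - x/(1-2x).
The coefficient of x^n in 1/(1-2x) is 2^n, and in x/(1-2x) is 2^(n-1) (for n >= 1).
So the coefficient of x^79 is 2^79 - 2^78 = 604462909807314587353088 - 302231454903657293676544 = 302231454903657293676544.

302231454903657293676544


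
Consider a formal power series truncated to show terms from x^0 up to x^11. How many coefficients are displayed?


From x^0 to x^11 inclusive, the count is 11 - 0 + 1 = 12.

12


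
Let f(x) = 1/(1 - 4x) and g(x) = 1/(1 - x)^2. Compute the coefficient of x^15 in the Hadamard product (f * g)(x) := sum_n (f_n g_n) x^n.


f has coefficients f_k = 4^k. For g = 1/(1 - x)^2 the coefficient is g_k = C(k + 1, 1) = k + 1. The Hadamard coefficient is (f * g)_k = 4^k * (k + 1).
For k = 15: 4^15 * 16 = 1073741824 * 16 = 17179869184.

17179869184


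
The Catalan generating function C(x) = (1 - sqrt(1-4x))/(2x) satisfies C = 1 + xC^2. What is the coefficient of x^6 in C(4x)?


Substituting x -> 4x scales the n-th coefficient by 4^n, so [x^6] C(4x) = 4^6 * C_6.
C_6 = C(2*6, 6)/(7) = 924/7 = 132.
So 4^6 * 132 = 4096 * 132 = 540672.

540672


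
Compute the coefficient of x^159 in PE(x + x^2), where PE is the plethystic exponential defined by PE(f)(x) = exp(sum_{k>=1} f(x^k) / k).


With f(x) = x + x^2, the exponent is sum_{k>=1} (x^k + x^(2k)) / k = -ln(1 - x) - ln(1 - x^2). Exponentiating:
PE(x + x^2) = 1 / ((1 - x)(1 - x^2)).
This is the generating function for partitions of n into parts of size 1 or 2. The number of 2's can be any j in 0..79, and the rest are 1's, so
[x^159] = floor(159/2) + 1 = 80.

80


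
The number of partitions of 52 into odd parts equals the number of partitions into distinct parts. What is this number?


Computing partitions of 52 into odd parts (1, 3, 5, ...):
Using the generating function prod_{k>=0} 1/(1-x^(2k+1)),
the count is 4582

4582


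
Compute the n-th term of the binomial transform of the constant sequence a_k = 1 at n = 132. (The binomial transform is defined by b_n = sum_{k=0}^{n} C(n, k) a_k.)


With a_k = 1 for all k, b_n = sum_{k=0}^{n} C(n, k) = 2^n by the binomial theorem.
For n = 132: 2^132 = 5444517870735015415413993718908291383296.

5444517870735015415413993718908291383296


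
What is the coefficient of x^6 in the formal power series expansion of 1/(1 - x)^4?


The expansion 1/(1 - x)^r = sum_{k>=0} C(k + r - 1, r - 1) x^k follows from the multiset / negative-binomial theorem (or from repeated differentiation of the geometric series).
For r = 4 and k = 6:
C(9, 3) = 362880 / (6 * 720) = 84.

84


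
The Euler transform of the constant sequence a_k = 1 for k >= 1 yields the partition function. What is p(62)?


The Euler transform converts the sequence a_k = 1 into the number of integer partitions.
Using the recurrence or dynamic programming:
p(62) = 1300156

1300156


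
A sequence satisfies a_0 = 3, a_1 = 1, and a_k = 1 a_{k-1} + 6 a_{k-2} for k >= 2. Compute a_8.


The characteristic equation is t^2 - 1 t - 6 = 0, with roots r_1 = 3 and r_2 = -2 (so c_1 = r_1 + r_2, c_2 = -r_1 r_2 as required).
One can use the closed form a_n = A r_1^n + B r_2^n, but direct iteration is more reliable:
a_0 = 3, a_1 = 1, a_2 = 19, a_3 = 25, a_4 = 139, a_5 = 289, a_6 = 1123, a_7 = 2857, a_8 = 9595.
So a_8 = 9595.

9595


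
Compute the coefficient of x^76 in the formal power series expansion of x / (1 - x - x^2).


Let f(x) = sum_{k>=0} a_k x^k. Multiplying f(x) * (1 - x - x^2) = x and matching coefficients gives a_0 = 0, a_1 = 1, and a_k = a_{k-1} + a_{k-2} for k >= 2. These are the Fibonacci numbers F_k.
Iterating from F_0 = 0, F_1 = 1:
F_0=0, F_1=1, F_2=1, F_3=2, F_4=3, F_5=5, F_6=8, F_7=13, F_8=21, F_9=34, ...
F_76 = 3416454622906707.

3416454622906707


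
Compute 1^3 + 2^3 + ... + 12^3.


This power sum has a closed form given by Faulhaber's formula
sum_{k=1}^{m} k^p = (1 / (p + 1)) * sum_{j=0}^{p} C(p + 1, j) B_j m^(p + 1 - j),
but for small m direct computation is fastest:
1 + 8 + 27 + 64 + 125 + 216 + 343 + 512 + 729 + 1000 + 1331 + 1728 = 6084.

6084


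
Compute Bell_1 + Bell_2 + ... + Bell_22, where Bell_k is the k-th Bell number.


Recall Bell_k counts set partitions of a k-set (with Bell_0 = 1 by convention).
Bell_1 through Bell_22: 1, 2, 5, 15, 52, 203, 877, 4140, 21147, 115975, 678570, 4213597, 27644437, 190899322, 1382958545, 10480142147, 82864869804, 682076806159, 5832742205057, 51724158235372, 474869816156751, 4506715738447323
Sum = 1 + 2 + 5 + 15 + 52 + 203 + 877 + 4140 + 21147 + 115975 + 678570 + 4213597 + 27644437 + 190899322 + 1382958545 + 10480142147 + 82864869804 + 682076806159 + 5832742205057 + 51724158235372 + 474869816156751 + 4506715738447323 = 5039919483399501.

5039919483399501


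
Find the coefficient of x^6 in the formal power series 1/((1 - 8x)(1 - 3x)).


By partial fractions or Cauchy convolution:
The coefficient equals sum_{k=0}^{6} 8^k * 3^(6-k).
= 418993

418993


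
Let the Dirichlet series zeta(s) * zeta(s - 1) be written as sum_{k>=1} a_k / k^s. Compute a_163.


Convolution gives a_k = sum_{d | k} d * 1 = sum_{d | k} d = sigma(k), the sum of positive divisors of k.
For k = 163, the divisors are 1, 163, so
sigma(163) = 1 + 163 = 164.

164


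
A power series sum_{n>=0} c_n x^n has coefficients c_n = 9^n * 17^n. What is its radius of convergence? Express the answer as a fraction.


By the root test (Cauchy-Hadamard), the radius is R = 1 / limsup_n |c_n|^(1/n).
Here |c_n|^(1/n) = (9^n * 17^n)^(1/n) = 9 * 17 = 153 for all n.
So R = 1/153 = 1/153.

1/153


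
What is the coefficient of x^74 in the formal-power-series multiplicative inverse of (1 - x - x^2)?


Let the inverse be f(x) = sum_{k>=0} a_k x^k. From f(x) * (1 - x - x^2) = 1 and matching coefficients:
 x^0: a_0 = 1.
 x^1: a_1 - a_0 = 0, so a_1 = 1.
 x^k (k >= 2): a_k - a_{k-1} - a_{k-2} = 0, i.e. a_k = a_{k-1} + a_{k-2}.
This is the Fibonacci-type recurrence shifted so that a_0 = a_1 = 1.
Iterating: a_0=1, a_1=1, a_2=2, a_3=3, a_4=5, a_5=8, a_6=13, a_7=21, a_8=34, a_9=55, ...
a_74 = 2111485077978050.

2111485077978050


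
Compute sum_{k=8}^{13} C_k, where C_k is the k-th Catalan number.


C_8 through C_13: 1430, 4862, 16796, 58786, 208012, 742900
Sum = 1430 + 4862 + 16796 + 58786 + 208012 + 742900
= 1032786

1032786


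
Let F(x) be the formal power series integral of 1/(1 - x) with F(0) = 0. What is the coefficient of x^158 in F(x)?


1/(1 - x) = sum_{k>=0} x^k. Integrating termwise and using F(0) = 0 gives
F(x) = sum_{k>=0} x^(k+1) / (k+1) = sum_{m>=1} x^m / m = -ln(1 - x).
So the coefficient of x^158 is 1/158 = 1/158.

1/158


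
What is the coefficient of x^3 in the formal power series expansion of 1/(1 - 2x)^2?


The general identity 1/(1 - c x)^r = sum_{k>=0} c^k C(k + r - 1, r - 1) x^k follows by substituting y = c x into 1/(1 - y)^r = sum_{k>=0} C(k + r - 1, r - 1) y^k.
For c = 2, r = 2, k = 3:
2^3 * C(4, 1) = 8 * 4 = 32.

32


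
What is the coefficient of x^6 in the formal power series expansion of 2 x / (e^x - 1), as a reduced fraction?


The exponential generating function for Bernoulli numbers is
x / (e^x - 1) = sum_{k>=0} B_k x^k / k!.
So the coefficient of x^6 in 2 x / (e^x - 1) is 2 B_6 / 6!.
Computing: B_6 = 1/42, 6! = 720, giving
2 * 1/42 / 720 = 1/15120.

1/15120


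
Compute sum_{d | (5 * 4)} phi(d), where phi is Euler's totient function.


First, 5 * 4 = 20. One classical identity is sum_{d | n} phi(d) = n (each k in [1, n] has a unique gcd with n, and among the k's with gcd(k, n) = n/d there are phi(d) of them). So the sum equals 20. We also verify directly:
Divisors of 20: 1, 2, 4, 5, 10, 20.
phi values: 1, 1, 2, 4, 4, 8.
Sum = 20.

20


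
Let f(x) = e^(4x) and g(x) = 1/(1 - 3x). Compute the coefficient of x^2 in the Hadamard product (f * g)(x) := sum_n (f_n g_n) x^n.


Expanding: f_k = 4^k/k! (from e^(4x)) and g_k = 3^k (from 1/(1 - 3x)). So the Hadamard coefficient (f * g)_k = 4^k 3^k / k! = (12)^k / k!.
For k = 2: 12^2/2! = 144/2 = 72.

72


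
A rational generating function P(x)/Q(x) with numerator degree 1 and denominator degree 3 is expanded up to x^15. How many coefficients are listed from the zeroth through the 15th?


Expanding up to x^15 gives the coefficients for x^0, x^1, ..., x^15.
That is 15 + 1 = 16 coefficients in total.

16


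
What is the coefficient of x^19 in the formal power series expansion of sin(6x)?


The Maclaurin series is sin(t) = sum_{k>=0} (-1)^k t^(2k+1) / (2k+1)!, so substituting t = 6x, only odd powers of x are nonzero, with coefficient of x^(2k+1) equal to (-1)^k 6^(2k+1) / (2k+1)!.
Write 19 = 2*9 + 1, giving the coefficient (-1)^9 * 6^19 / 19! = -609359740010496/121645100408832000 = -1417176/282907625.

-1417176/282907625


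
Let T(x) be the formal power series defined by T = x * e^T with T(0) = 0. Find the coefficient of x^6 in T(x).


Apply the Lagrange inversion formula: if T = x * phi(T) with phi(t) = e^t, then
[x^n] T = (1/n) [t^(n-1)] phi(t)^n = (1/n) [t^(n-1)] e^(n t) = (1/n) * n^(n-1) / (n-1)! = n^(n-1) / n!.
When c = 1 this is the Cayley count of rooted labeled trees on n vertices, divided by n!.
For n = 6: 6^5 / 6! = 7776/720 = 54/5.

54/5
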